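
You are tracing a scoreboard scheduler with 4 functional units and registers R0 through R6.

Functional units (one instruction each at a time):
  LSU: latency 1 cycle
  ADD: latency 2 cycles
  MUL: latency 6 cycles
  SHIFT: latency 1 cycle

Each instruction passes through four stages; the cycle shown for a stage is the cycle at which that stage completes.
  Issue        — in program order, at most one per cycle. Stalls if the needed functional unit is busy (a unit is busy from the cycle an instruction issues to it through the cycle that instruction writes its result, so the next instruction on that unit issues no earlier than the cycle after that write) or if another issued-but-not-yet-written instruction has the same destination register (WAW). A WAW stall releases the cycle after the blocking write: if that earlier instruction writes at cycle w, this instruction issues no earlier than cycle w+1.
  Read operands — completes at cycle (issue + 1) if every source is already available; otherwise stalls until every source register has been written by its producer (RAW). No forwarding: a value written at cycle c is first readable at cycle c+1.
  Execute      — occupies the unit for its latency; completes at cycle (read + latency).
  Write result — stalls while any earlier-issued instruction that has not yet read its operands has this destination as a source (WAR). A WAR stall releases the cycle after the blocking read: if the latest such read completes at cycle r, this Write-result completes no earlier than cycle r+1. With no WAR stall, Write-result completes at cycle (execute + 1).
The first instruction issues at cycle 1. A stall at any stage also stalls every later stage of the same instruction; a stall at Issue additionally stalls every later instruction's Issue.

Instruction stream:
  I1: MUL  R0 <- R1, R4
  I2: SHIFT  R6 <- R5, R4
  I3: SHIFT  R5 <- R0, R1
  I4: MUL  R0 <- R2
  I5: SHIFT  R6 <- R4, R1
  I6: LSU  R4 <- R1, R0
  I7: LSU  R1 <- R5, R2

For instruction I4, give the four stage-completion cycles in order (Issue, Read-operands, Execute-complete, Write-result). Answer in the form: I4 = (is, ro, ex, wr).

t=1  I1→MUL
t=2  I1 RO · I2→SHIFT
t=3  I2 RO
t=4  I2 EX
t=5  I2 WR R6
t=6  I3→SHIFT
t=8  I1 EX
t=9  I1 WR R0
t=10  I3 RO · I4→MUL
t=11  I3 EX · I4 RO
t=12  I3 WR R5
t=13  I5→SHIFT
t=14  I5 RO · I6→LSU
t=15  I5 EX
t=16  I5 WR R6
t=17  I4 EX
t=18  I4 WR R0
t=19  I6 RO
t=20  I6 EX
t=21  I6 WR R4
t=22  I7→LSU
t=23  I7 RO
t=24  I7 EX
t=25  I7 WR R1

I4 = (10, 11, 17, 18)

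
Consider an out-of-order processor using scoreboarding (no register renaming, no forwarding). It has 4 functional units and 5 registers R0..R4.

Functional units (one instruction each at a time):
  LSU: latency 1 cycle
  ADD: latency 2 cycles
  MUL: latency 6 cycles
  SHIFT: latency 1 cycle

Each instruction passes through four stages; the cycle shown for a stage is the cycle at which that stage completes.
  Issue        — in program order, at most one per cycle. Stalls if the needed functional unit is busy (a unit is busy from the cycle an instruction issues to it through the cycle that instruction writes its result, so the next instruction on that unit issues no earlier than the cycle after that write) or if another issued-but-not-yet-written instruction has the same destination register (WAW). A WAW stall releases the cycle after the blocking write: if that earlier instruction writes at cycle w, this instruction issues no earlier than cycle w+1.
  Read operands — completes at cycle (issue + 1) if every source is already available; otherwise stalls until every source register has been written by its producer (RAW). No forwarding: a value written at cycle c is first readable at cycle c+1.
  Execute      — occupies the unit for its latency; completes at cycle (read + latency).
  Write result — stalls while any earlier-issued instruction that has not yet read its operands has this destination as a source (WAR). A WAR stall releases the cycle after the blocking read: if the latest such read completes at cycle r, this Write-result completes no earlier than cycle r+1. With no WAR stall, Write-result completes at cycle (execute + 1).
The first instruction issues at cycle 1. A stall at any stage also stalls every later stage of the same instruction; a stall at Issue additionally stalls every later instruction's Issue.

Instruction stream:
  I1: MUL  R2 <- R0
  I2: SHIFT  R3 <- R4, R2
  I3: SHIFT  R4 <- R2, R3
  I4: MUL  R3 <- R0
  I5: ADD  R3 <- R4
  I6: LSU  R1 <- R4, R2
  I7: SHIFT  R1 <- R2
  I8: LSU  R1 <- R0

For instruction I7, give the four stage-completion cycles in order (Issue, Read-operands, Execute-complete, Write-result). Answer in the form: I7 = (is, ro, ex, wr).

I7 = (28, 29, 30, 31)

  I1 | 1 | 2 | 8 | 9
  I2 | 2 | 10 | 11 | 12   RAW R2: wait I1 write@9
  I3 | 13 | 14 | 15 | 16   struct: SHIFT busy until I2 writes@12
  I4 | 14 | 15 | 21 | 22
  I5 | 23 | 24 | 26 | 27   WAW R3: wait I4 write@22
  I6 | 24 | 25 | 26 | 27
  I7 | 28 | 29 | 30 | 31   WAW R1: wait I6 write@27
  I8 | 32 | 33 | 34 | 35   WAW R1: wait I7 write@31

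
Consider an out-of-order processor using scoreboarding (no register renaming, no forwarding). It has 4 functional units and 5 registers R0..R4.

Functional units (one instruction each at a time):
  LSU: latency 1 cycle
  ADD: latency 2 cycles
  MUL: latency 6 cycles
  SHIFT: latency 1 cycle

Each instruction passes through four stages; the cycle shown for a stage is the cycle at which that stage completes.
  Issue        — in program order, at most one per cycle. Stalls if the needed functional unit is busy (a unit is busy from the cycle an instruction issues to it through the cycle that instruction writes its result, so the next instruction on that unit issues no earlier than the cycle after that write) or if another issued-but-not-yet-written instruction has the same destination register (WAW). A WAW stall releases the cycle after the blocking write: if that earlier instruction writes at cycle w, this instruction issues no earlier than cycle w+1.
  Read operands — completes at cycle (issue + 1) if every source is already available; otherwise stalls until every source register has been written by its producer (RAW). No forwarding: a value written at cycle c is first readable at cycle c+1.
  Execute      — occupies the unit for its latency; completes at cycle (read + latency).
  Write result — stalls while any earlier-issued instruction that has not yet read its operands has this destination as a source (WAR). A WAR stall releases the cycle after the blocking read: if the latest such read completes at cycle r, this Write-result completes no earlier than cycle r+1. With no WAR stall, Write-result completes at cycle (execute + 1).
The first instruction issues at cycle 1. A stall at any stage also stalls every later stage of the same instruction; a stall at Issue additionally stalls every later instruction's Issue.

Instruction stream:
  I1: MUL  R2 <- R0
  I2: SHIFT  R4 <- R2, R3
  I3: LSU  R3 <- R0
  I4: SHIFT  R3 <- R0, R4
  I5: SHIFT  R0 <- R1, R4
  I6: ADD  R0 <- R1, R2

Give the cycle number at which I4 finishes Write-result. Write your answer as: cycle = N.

cycle = 16

1) issue 1, read 2, done 8, write 9
2) issue 2, read 10, done 11, write 12  <RAW R2: wait I1 write@9>
3) issue 3, read 4, done 5, write 11  <WAR R3: wait I2 read@10>
4) issue 13, read 14, done 15, write 16  <struct: SHIFT busy until I2 writes@12>
5) issue 17, read 18, done 19, write 20  <struct: SHIFT busy until I4 writes@16>
6) issue 21, read 22, done 24, write 25  <WAW R0: wait I5 write@20>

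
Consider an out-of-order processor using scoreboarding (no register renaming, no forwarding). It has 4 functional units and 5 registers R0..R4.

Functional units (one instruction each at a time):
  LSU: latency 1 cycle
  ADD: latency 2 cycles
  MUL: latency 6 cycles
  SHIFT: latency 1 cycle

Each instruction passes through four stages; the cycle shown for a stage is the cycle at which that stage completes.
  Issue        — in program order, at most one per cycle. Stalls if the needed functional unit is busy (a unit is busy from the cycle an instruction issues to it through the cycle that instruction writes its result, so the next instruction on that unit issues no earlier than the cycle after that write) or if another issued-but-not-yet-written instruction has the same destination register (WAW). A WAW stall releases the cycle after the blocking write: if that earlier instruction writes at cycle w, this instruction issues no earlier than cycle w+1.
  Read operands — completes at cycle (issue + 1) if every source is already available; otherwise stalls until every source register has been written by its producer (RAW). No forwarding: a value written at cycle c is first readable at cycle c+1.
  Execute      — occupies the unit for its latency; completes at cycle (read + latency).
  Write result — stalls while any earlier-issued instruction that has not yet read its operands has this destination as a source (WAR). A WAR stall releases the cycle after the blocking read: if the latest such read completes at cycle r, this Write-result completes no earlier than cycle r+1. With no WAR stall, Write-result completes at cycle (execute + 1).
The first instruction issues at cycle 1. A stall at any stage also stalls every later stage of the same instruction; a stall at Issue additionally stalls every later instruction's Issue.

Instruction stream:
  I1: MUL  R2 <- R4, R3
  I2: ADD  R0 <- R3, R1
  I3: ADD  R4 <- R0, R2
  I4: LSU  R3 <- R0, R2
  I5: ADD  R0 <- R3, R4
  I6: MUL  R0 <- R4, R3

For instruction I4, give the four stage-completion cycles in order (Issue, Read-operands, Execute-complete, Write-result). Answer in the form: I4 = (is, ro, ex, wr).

[1] I1 dispatched to MUL
[2] I1 operands ready | I2 dispatched to ADD
[3] I2 operands ready
[5] I2 complete
[6] R0←I2
[7] I3 dispatched to ADD
[8] I1 complete | I4 dispatched to LSU
[9] R2←I1
[10] I3 operands ready | I4 operands ready
[11] I4 complete
[12] I3 complete | R3←I4
[13] R4←I3
[14] I5 dispatched to ADD
[15] I5 operands ready
[17] I5 complete
[18] R0←I5
[19] I6 dispatched to MUL
[20] I6 operands ready
[26] I6 complete
[27] R0←I6

I4 = (8, 10, 11, 12)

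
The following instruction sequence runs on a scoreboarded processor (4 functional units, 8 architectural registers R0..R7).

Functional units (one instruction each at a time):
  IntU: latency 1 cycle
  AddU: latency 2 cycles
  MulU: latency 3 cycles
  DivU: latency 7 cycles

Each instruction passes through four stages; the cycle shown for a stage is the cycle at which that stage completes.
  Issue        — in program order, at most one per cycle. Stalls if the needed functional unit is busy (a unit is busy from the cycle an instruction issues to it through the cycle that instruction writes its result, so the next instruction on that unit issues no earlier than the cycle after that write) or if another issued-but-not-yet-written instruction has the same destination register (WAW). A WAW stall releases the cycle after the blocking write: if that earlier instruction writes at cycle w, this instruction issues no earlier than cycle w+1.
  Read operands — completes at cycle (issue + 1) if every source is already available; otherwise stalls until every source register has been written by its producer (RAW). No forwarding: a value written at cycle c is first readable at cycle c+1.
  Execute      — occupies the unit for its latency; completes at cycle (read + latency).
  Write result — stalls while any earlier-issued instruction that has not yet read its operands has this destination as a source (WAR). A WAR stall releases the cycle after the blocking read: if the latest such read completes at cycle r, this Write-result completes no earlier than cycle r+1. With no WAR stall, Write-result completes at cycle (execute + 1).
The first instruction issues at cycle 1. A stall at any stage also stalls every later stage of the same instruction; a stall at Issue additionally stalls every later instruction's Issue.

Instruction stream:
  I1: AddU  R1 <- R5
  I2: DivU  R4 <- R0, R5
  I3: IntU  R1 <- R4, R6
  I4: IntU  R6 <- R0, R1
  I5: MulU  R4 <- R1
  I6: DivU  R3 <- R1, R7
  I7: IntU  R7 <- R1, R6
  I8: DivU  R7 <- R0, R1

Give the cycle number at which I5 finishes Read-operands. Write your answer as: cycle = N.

1) issue 1, read 2, done 4, write 5
2) issue 2, read 3, done 10, write 11
3) issue 6, read 12, done 13, write 14  <WAW R1: wait I1 write@5 / RAW R4: wait I2 write@11>
4) issue 15, read 16, done 17, write 18  <struct: IntU busy until I3 writes@14>
5) issue 16, read 17, done 20, write 21
6) issue 17, read 18, done 25, write 26
7) issue 19, read 20, done 21, write 22  <struct: IntU busy until I4 writes@18>
8) issue 27, read 28, done 35, write 36  <struct: DivU busy until I6 writes@26>

cycle = 17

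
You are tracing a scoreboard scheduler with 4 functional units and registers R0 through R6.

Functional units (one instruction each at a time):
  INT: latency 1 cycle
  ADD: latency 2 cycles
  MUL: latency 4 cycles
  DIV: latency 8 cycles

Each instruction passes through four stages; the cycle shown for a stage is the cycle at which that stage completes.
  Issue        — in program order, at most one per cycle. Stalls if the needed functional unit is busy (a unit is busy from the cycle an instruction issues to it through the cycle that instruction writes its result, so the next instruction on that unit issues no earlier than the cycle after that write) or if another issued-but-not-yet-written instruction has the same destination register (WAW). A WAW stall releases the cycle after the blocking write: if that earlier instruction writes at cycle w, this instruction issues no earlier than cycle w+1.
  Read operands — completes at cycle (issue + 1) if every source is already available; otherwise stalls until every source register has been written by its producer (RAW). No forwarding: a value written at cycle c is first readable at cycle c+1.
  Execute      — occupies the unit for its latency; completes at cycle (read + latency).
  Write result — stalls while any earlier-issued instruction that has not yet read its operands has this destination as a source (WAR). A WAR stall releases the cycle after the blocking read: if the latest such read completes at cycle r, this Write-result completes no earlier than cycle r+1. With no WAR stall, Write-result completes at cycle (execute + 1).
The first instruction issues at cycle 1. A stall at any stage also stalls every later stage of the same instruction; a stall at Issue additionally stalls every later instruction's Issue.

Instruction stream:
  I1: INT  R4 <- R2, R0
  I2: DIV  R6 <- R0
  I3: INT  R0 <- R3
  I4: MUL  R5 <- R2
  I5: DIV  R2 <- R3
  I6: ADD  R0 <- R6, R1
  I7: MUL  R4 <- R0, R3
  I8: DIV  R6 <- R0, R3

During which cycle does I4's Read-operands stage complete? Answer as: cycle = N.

1) issue 1, read 2, done 3, write 4
2) issue 2, read 3, done 11, write 12
3) issue 5, read 6, done 7, write 8  <struct: INT busy until I1 writes@4>
4) issue 6, read 7, done 11, write 12
5) issue 13, read 14, done 22, write 23  <struct: DIV busy until I2 writes@12>
6) issue 14, read 15, done 17, write 18
7) issue 15, read 19, done 23, write 24  <RAW R0: wait I6 write@18>
8) issue 24, read 25, done 33, write 34  <struct: DIV busy until I5 writes@23>

cycle = 7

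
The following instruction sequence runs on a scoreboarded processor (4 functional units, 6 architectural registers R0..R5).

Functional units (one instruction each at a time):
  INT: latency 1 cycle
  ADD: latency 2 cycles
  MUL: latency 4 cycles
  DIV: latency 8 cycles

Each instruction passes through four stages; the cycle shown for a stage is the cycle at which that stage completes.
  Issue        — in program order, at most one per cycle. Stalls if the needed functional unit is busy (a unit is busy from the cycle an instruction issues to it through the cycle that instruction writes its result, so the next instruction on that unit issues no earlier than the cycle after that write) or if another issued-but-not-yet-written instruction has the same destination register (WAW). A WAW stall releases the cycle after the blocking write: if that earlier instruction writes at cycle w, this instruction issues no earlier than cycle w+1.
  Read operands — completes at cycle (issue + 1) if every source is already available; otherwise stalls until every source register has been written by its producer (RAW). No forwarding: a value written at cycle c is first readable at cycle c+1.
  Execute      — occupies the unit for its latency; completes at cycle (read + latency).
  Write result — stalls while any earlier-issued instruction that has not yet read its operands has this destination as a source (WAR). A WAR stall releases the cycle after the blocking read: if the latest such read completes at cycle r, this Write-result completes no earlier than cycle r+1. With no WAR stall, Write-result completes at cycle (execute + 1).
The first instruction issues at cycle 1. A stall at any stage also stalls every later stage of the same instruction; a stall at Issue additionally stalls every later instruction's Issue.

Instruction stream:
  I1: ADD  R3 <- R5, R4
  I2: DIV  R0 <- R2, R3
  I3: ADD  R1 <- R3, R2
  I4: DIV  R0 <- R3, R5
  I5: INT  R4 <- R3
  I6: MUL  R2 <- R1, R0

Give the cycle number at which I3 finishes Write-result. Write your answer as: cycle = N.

cycle = 10

[1] issue I1 (ADD)
[2] I1 read-ops; issue I2 (DIV)
[4] I1 finished on ADD
[5] I1→R3
[6] I2 read-ops; issue I3 (ADD)
[7] I3 read-ops
[9] I3 finished on ADD
[10] I3→R1
[14] I2 finished on DIV
[15] I2→R0
[16] issue I4 (DIV)
[17] I4 read-ops; issue I5 (INT)
[18] I5 read-ops; issue I6 (MUL)
[19] I5 finished on INT
[20] I5→R4
[25] I4 finished on DIV
[26] I4→R0
[27] I6 read-ops
[31] I6 finished on MUL
[32] I6→R2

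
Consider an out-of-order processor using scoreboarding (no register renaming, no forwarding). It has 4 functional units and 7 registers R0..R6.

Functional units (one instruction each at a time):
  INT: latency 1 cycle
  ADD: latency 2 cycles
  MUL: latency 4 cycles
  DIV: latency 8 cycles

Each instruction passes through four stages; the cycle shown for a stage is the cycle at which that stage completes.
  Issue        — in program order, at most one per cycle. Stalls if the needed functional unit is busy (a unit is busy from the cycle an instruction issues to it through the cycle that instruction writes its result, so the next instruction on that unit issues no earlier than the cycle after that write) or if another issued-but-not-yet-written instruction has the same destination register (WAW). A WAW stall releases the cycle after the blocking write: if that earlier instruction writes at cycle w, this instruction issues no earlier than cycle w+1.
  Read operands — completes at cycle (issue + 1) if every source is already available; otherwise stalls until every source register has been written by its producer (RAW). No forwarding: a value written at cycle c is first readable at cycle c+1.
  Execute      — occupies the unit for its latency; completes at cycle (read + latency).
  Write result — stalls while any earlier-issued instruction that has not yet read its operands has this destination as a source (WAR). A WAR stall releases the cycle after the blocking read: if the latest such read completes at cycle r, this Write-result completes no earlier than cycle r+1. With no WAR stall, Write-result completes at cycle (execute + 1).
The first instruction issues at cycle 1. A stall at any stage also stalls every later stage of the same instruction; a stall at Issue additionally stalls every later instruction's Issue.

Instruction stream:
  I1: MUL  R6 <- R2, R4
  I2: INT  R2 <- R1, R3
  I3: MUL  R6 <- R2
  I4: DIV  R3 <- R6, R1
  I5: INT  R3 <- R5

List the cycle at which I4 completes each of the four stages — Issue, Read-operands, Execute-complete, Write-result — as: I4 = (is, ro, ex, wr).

c1: I1 issues→MUL
c2: I1 reads, I2 issues→INT
c3: I2 reads
c4: I2 exec-done
c5: I2 writes R2
c6: I1 exec-done
c7: I1 writes R6
c8: I3 issues→MUL
c9: I3 reads, I4 issues→DIV
c13: I3 exec-done
c14: I3 writes R6
c15: I4 reads
c23: I4 exec-done
c24: I4 writes R3
c25: I5 issues→INT
c26: I5 reads
c27: I5 exec-done
c28: I5 writes R3

I4 = (9, 15, 23, 24)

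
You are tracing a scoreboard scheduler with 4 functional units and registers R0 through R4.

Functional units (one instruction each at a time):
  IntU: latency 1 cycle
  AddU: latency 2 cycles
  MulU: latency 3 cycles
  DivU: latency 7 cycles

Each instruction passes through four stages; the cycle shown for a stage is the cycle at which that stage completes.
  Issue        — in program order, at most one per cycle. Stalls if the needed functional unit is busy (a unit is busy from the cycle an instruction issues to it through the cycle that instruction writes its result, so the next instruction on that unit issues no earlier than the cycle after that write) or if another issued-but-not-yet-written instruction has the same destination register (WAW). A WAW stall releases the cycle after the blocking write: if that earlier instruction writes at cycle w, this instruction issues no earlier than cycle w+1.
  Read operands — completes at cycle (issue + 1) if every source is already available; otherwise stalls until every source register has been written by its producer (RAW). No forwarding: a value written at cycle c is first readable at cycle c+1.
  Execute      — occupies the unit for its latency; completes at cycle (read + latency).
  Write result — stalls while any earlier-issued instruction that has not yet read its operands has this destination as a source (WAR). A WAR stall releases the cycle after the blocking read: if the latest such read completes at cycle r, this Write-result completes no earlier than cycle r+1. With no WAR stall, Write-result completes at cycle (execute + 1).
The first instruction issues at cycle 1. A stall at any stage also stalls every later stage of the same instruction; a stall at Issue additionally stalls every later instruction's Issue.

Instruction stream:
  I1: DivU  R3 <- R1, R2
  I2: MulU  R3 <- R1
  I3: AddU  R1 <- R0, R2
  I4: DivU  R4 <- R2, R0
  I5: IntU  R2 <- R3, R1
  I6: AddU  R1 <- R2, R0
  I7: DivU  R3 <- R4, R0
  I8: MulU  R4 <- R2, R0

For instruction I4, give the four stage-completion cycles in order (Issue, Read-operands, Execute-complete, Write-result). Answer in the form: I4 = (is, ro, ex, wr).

I4 = (13, 14, 21, 22)

[I1] 1/2/9/10
[I2] 11/12/15/16  (WAW R3: wait I1 write@10)
[I3] 12/13/15/16
[I4] 13/14/21/22
[I5] 14/17/18/19  (RAW R3: wait I2 write@16; RAW R1: wait I3 write@16)
[I6] 17/20/22/23  (struct: AddU busy until I3 writes@16; RAW R2: wait I5 write@19)
[I7] 23/24/31/32  (struct: DivU busy until I4 writes@22)
[I8] 24/25/28/29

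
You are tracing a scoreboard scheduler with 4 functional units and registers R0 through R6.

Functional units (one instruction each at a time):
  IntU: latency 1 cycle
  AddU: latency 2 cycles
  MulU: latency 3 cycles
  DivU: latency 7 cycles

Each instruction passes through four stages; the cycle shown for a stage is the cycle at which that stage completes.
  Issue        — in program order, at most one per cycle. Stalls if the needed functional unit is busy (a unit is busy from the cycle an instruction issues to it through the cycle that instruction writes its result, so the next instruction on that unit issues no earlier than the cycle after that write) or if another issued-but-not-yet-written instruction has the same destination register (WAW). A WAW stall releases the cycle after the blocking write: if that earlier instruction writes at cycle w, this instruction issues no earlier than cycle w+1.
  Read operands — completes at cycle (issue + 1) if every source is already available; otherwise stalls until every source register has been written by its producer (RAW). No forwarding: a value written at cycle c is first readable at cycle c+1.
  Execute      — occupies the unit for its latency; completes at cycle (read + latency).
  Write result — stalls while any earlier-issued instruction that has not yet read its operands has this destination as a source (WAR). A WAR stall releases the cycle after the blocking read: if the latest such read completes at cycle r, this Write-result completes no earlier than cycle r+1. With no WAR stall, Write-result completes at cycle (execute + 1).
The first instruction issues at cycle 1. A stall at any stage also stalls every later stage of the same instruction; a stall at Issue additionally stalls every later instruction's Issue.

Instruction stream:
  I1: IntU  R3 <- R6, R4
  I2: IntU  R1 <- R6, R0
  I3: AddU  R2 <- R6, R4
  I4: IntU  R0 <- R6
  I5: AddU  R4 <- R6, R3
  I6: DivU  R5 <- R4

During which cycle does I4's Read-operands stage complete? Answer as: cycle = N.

cycle = 10

I1 -> (1, 2, 3, 4)
I2 -> (5, 6, 7, 8)  // struct: IntU busy until I1 writes@4
I3 -> (6, 7, 9, 10)
I4 -> (9, 10, 11, 12)  // struct: IntU busy until I2 writes@8
I5 -> (11, 12, 14, 15)  // struct: AddU busy until I3 writes@10
I6 -> (12, 16, 23, 24)  // RAW R4: wait I5 write@15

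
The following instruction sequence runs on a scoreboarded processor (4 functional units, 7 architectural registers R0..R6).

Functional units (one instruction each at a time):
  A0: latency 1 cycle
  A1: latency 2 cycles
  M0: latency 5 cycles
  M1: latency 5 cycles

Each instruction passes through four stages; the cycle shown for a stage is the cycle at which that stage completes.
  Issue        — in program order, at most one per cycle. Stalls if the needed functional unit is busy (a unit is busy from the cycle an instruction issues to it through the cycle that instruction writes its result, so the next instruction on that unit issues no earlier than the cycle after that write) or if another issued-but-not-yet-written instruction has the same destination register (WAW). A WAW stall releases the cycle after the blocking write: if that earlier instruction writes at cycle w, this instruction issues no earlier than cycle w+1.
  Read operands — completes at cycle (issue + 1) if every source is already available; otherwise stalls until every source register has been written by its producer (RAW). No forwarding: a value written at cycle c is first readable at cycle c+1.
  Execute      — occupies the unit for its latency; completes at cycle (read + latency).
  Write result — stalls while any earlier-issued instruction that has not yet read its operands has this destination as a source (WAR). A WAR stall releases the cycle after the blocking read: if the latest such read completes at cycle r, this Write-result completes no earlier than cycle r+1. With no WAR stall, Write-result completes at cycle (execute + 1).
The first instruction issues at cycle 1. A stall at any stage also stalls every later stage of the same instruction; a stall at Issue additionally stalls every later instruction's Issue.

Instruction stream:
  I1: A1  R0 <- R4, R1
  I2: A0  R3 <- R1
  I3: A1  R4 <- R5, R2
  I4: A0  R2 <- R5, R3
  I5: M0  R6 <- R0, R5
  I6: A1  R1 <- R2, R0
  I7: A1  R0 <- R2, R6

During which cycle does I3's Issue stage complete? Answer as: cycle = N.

cycle 1: I1 issues→A1
cycle 2: I1 reads · I2 issues→A0
cycle 3: I2 reads
cycle 4: I1 exec-done · I2 exec-done
cycle 5: I1 writes R0 · I2 writes R3
cycle 6: I3 issues→A1
cycle 7: I3 reads · I4 issues→A0
cycle 8: I4 reads · I5 issues→M0
cycle 9: I3 exec-done · I4 exec-done · I5 reads
cycle 10: I3 writes R4 · I4 writes R2
cycle 11: I6 issues→A1
cycle 12: I6 reads
cycle 14: I5 exec-done · I6 exec-done
cycle 15: I5 writes R6 · I6 writes R1
cycle 16: I7 issues→A1
cycle 17: I7 reads
cycle 19: I7 exec-done
cycle 20: I7 writes R0

cycle = 6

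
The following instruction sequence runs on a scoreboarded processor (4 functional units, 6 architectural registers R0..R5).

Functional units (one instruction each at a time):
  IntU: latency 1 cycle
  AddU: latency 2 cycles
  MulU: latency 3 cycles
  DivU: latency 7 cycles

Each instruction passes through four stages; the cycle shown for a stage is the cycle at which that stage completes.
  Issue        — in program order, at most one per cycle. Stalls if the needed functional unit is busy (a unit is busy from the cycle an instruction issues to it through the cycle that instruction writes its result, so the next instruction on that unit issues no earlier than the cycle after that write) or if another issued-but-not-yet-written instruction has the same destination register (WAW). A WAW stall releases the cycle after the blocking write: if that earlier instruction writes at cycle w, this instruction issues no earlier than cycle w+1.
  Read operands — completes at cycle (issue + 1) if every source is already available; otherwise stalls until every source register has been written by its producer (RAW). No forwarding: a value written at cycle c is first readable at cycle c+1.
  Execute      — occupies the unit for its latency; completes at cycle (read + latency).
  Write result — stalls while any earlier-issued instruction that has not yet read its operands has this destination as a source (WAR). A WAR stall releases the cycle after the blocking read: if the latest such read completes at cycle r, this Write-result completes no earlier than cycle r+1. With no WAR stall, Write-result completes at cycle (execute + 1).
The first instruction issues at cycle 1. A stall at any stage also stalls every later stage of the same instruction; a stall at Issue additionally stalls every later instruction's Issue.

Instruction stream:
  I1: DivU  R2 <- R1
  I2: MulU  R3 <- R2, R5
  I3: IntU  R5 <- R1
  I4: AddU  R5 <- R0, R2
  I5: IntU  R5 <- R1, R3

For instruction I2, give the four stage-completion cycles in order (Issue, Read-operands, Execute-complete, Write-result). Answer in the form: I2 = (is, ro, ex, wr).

I2 = (2, 11, 14, 15)

cycle 1: I1 dispatched to DivU
cycle 2: I1 operands ready, I2 dispatched to MulU
cycle 3: I3 dispatched to IntU
cycle 4: I3 operands ready
cycle 5: I3 complete
cycle 9: I1 complete
cycle 10: R2←I1
cycle 11: I2 operands ready
cycle 12: R5←I3
cycle 13: I4 dispatched to AddU
cycle 14: I2 complete, I4 operands ready
cycle 15: R3←I2
cycle 16: I4 complete
cycle 17: R5←I4
cycle 18: I5 dispatched to IntU
cycle 19: I5 operands ready
cycle 20: I5 complete
cycle 21: R5←I5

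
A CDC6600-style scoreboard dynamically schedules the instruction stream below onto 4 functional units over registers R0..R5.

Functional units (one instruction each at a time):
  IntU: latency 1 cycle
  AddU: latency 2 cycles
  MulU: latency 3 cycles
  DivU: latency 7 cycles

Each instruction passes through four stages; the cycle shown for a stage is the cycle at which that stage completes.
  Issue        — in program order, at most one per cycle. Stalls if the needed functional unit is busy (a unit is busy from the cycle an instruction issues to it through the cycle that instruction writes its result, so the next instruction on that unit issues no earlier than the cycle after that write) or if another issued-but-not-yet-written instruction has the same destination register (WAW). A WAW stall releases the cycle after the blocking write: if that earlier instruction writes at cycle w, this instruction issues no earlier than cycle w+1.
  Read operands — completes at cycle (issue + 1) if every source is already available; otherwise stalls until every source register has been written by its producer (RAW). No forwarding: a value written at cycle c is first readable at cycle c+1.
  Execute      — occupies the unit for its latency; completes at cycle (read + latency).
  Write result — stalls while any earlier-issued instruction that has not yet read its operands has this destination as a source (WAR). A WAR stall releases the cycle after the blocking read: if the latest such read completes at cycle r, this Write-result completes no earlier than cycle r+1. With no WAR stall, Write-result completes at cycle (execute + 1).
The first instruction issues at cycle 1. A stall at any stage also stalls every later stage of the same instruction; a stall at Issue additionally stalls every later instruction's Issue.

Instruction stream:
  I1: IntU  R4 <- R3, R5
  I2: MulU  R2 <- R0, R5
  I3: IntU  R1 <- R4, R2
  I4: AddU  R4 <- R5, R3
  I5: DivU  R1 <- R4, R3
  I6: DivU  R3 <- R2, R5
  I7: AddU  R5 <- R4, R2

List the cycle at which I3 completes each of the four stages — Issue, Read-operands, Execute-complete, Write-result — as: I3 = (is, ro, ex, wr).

[I1] 1/2/3/4
[I2] 2/3/6/7
[I3] 5/8/9/10  (struct: IntU busy until I1 writes@4; RAW R2: wait I2 write@7)
[I4] 6/7/9/10
[I5] 11/12/19/20  (WAW R1: wait I3 write@10)
[I6] 21/22/29/30  (struct: DivU busy until I5 writes@20)
[I7] 22/23/25/26

I3 = (5, 8, 9, 10)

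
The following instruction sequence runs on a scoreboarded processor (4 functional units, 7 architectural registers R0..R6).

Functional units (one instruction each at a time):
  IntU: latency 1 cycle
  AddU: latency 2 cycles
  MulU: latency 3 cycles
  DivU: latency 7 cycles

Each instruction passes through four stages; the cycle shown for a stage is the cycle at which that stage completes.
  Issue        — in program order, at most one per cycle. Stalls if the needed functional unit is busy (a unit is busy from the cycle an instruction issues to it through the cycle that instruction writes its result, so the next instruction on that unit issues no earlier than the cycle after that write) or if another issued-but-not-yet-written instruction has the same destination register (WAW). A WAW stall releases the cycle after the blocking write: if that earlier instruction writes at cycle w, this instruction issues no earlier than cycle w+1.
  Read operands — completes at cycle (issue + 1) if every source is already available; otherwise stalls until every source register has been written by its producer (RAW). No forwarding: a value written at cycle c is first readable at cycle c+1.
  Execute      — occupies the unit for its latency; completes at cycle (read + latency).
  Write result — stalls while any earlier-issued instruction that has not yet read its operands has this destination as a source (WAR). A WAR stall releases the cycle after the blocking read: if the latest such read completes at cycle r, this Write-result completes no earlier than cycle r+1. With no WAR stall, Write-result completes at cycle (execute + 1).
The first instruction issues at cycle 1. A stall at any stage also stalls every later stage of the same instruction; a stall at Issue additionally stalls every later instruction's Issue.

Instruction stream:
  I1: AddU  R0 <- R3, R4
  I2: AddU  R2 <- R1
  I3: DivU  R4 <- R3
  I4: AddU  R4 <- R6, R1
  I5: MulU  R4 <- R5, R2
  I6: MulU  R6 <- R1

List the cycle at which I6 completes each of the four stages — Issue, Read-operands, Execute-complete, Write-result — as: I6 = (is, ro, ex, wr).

I6 = (28, 29, 32, 33)

[1] issue I1 (AddU)
[2] I1 read-ops
[4] I1 finished on AddU
[5] I1→R0
[6] issue I2 (AddU)
[7] I2 read-ops | issue I3 (DivU)
[8] I3 read-ops
[9] I2 finished on AddU
[10] I2→R2
[15] I3 finished on DivU
[16] I3→R4
[17] issue I4 (AddU)
[18] I4 read-ops
[20] I4 finished on AddU
[21] I4→R4
[22] issue I5 (MulU)
[23] I5 read-ops
[26] I5 finished on MulU
[27] I5→R4
[28] issue I6 (MulU)
[29] I6 read-ops
[32] I6 finished on MulU
[33] I6→R6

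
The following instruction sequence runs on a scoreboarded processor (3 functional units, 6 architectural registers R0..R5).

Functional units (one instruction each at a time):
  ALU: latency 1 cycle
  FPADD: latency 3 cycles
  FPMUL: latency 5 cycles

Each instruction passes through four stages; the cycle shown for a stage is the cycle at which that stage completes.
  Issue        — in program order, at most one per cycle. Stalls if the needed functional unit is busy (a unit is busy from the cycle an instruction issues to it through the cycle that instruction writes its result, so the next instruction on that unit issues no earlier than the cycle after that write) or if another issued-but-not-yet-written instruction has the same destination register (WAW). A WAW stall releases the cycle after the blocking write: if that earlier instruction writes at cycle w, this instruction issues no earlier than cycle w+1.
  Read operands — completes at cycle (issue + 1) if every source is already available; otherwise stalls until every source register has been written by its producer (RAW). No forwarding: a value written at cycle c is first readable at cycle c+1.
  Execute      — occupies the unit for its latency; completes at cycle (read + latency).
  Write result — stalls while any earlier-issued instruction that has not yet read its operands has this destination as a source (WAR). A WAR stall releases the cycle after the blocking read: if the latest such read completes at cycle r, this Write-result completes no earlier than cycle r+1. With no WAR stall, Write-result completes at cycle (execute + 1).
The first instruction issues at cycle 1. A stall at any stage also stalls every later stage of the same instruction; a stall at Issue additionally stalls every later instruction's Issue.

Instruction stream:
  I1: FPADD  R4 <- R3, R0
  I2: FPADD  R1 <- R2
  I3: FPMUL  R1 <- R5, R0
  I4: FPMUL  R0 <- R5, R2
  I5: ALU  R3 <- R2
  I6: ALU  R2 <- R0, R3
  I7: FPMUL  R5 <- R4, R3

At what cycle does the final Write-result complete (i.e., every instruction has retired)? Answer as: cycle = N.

cycle = 36

I1: IS=1 RO=2 EX=5 WR=6
I2: IS=7 RO=8 EX=11 WR=12  [struct: FPADD busy until I1 writes@6]
I3: IS=13 RO=14 EX=19 WR=20  [WAW R1: wait I2 write@12]
I4: IS=21 RO=22 EX=27 WR=28  [struct: FPMUL busy until I3 writes@20]
I5: IS=22 RO=23 EX=24 WR=25
I6: IS=26 RO=29 EX=30 WR=31  [struct: ALU busy until I5 writes@25; RAW R0: wait I4 write@28]
I7: IS=29 RO=30 EX=35 WR=36  [struct: FPMUL busy until I4 writes@28]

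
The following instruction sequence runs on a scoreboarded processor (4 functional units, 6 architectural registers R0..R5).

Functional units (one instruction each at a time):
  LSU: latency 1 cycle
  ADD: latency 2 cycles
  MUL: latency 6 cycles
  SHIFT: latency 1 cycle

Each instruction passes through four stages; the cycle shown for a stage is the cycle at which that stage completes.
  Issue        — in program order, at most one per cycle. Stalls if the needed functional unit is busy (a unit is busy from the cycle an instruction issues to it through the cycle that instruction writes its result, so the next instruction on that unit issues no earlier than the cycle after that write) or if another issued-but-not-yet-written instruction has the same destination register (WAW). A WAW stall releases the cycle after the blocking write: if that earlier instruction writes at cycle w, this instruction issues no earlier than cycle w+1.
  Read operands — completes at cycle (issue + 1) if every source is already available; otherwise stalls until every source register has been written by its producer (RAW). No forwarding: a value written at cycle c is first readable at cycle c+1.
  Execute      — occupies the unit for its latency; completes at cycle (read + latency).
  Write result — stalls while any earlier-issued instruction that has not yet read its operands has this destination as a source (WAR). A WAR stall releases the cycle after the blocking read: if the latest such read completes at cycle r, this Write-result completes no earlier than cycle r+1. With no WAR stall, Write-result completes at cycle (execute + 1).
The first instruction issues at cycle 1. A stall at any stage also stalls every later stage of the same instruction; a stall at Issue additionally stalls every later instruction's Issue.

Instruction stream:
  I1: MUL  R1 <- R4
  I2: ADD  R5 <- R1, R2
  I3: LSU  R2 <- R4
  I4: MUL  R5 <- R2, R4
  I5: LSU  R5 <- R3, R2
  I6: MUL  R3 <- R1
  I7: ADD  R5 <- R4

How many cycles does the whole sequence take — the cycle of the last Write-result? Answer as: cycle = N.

I1  is:1  ro:2  ex:8  wr:9
I2  is:2  ro:10  ex:12  wr:13  — RAW R1: wait I1 write@9
I3  is:3  ro:4  ex:5  wr:11  — WAR R2: wait I2 read@10
I4  is:14  ro:15  ex:21  wr:22  — WAW R5: wait I2 write@13
I5  is:23  ro:24  ex:25  wr:26  — WAW R5: wait I4 write@22
I6  is:24  ro:25  ex:31  wr:32
I7  is:27  ro:28  ex:30  wr:31  — WAW R5: wait I5 write@26

cycle = 32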